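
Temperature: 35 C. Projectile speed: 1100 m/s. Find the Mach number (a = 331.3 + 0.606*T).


a = 331.3 + 0.606*(35) = 352.51 m/s
M = v/a = 1100/352.51 = 3.12

3.12


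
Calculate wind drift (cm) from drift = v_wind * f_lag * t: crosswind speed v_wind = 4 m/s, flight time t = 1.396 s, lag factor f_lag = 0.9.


drift = v_wind * lag * t = 4 * 0.9 * 1.396 = 5.0256 m ≈ 502.6 cm

502.6 cm


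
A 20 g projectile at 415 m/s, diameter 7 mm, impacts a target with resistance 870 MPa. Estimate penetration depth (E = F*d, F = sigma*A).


A = pi*(d/2)^2 = pi*(7/2)^2 = 38.4845 mm^2
E = 0.5*m*v^2 = 0.5*0.02*415^2 = 1722.25 J
depth = E/(sigma*A) = 1722.25 J / (870 MPa * 38.4845 mm^2) = 1722.25/(870 * 38.4845) m = 0.0514388 m ≈ 51.44 mm

51.44 mm


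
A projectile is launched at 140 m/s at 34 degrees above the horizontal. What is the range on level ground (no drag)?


R = v0^2 * sin(2*theta) / g = 140^2 * sin(2*34°) / 9.81 = 1852 m

1852 m


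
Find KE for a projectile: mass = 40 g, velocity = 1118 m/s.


E = 0.5*m*v^2 = 0.5*0.04*1118^2 = 24998 J

24998 J


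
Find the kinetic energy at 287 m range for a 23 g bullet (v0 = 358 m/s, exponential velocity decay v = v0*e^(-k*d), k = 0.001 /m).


v = v0*exp(-k*d) = 358*exp(-0.001*287) = 268.683 m/s
E = 0.5*m*v^2 = 0.5*0.023*268.683^2 = 830.2 J

830.2 J


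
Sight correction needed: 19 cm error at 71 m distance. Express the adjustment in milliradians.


1 mrad subtends 1 cm per 10 m of range, so adj = error_cm / (dist_m / 10) = 19 / (71/10) = 2.676 mrad

2.676 mrad


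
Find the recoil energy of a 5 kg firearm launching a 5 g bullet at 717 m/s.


v_r = m_p*v_p/m_gun = 0.005*717/5 = 0.717 m/s, E_r = 0.5*m_gun*v_r^2 = 0.5*5*0.717^2 = 1.285 J

1.285 J


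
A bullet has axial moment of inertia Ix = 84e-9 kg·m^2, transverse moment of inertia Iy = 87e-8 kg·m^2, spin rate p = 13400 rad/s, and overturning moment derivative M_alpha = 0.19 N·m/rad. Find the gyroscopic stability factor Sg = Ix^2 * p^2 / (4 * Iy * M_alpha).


Sg = Ix^2 * p^2 / (4 * Iy * M_alpha) = (84e-9)^2 * 13400^2 / (4 * 87e-8 * 0.19) = 1.916

1.916


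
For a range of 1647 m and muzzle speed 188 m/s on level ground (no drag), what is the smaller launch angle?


sin(2*theta) = R*g/v0^2 = 1647*9.81/188^2 = 0.457138, theta = arcsin(0.457138)/2 = 13.6°

13.6 degrees


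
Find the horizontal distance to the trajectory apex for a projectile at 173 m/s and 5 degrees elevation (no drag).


R = v0^2*sin(2*theta)/g = 173^2*sin(2*5°)/9.81 = 529.777 m
apex_dist = R/2 = 529.777/2 = 264.9 m

264.9 m


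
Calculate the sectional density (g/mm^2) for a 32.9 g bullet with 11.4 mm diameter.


SD = m/d^2 = 32.9/11.4^2 = 0.2532 g/mm^2

0.2532 g/mm^2


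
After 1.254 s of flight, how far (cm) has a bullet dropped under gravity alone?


drop = 0.5*g*t^2 = 0.5*9.81*1.254^2 = 7.71319 m ≈ 771.3 cm

771.3 cm


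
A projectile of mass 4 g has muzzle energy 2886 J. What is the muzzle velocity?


v = sqrt(2*E/m) = sqrt(2*2886/0.004) = 1201 m/s

1201 m/s


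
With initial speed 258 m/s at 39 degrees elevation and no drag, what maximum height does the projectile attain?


H = (v0*sin(theta))^2 / (2g) = (258*sin(39°))^2 / (2*9.81) = 1344 m

1344 m


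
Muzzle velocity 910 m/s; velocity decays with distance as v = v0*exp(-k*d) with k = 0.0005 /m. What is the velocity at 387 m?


v = v0*exp(-k*d) = 910*exp(-0.0005*387) = 749.9 m/s

749.9 m/s


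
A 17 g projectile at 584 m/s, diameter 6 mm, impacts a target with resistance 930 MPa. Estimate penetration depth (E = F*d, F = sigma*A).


A = pi*(d/2)^2 = pi*(6/2)^2 = 28.2743 mm^2
E = 0.5*m*v^2 = 0.5*0.017*584^2 = 2898.98 J
depth = E/(sigma*A) = 2898.98 J / (930 MPa * 28.2743 mm^2) = 2898.98/(930 * 28.2743) m = 0.110248 m ≈ 110.2 mm

110.2 mm


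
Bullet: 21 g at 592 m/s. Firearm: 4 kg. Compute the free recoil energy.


v_r = m_p*v_p/m_gun = 0.021*592/4 = 3.108 m/s, E_r = 0.5*m_gun*v_r^2 = 0.5*4*3.108^2 = 19.32 J

19.32 J


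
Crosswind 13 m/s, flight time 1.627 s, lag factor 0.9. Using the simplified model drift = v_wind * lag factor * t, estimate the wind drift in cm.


drift = v_wind * lag * t = 13 * 0.9 * 1.627 = 19.0359 m ≈ 1904 cm

1904 cm


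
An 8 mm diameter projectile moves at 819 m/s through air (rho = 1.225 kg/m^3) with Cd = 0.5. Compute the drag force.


A = pi*(d/2)^2 = pi*(8/2000)^2 = 5.02655e-05 m^2
Fd = 0.5*Cd*rho*A*v^2 = 0.5*0.5*1.225*5.02655e-05*819^2 = 10.33 N

10.33 N


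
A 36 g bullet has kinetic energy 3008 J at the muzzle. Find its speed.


v = sqrt(2*E/m) = sqrt(2*3008/0.036) = 408.8 m/s

408.8 m/s


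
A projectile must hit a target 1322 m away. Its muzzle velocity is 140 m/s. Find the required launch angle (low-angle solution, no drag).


sin(2*theta) = R*g/v0^2 = 1322*9.81/140^2 = 0.661674, theta = arcsin(0.661674)/2 = 20.71°

20.71 degrees


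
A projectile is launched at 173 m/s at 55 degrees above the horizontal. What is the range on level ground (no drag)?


R = v0^2 * sin(2*theta) / g = 173^2 * sin(2*55°) / 9.81 = 2867 m

2867 m


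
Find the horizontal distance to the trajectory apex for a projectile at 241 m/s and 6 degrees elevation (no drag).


R = v0^2*sin(2*theta)/g = 241^2*sin(2*6°)/9.81 = 1230.96 m
apex_dist = R/2 = 1230.96/2 = 615.5 m

615.5 m


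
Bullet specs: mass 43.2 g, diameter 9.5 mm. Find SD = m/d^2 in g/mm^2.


SD = m/d^2 = 43.2/9.5^2 = 0.4787 g/mm^2

0.4787 g/mm^2


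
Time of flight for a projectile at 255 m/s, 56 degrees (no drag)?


T = 2*v0*sin(theta)/g = 2*255*sin(56°)/9.81 = 43.1 s

43.1 s


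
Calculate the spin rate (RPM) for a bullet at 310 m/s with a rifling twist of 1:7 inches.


twist_m = 7*0.0254 = 0.1778 m
spin = v/twist = 310/0.1778 = 1743.532 rev/s
RPM = spin*60 = 1743.532*60 ≈ 104612 RPM

104612 RPM


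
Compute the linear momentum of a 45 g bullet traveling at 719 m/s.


p = m*v = 0.045*719 = 32.35 kg·m/s

32.35 kg·m/s


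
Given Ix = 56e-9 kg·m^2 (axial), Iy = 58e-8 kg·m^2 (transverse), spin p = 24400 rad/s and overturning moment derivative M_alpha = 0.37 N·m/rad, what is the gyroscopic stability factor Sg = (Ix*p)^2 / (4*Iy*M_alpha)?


Sg = Ix^2 * p^2 / (4 * Iy * M_alpha) = (56e-9)^2 * 24400^2 / (4 * 58e-8 * 0.37) = 2.175

2.175


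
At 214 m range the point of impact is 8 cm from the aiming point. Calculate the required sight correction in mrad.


1 mrad subtends 1 cm per 10 m of range, so adj = error_cm / (dist_m / 10) = 8 / (214/10) = 0.3738 mrad

0.3738 mrad


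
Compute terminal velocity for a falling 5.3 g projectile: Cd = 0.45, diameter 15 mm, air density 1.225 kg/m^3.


A = pi*(d/2)^2 = pi*(15/2000)^2 = 1.76715e-04 m^2
vt = sqrt(2mg/(Cd*rho*A)) = sqrt(2*0.0053*9.81/(0.45 * 1.225 * 1.76715e-04)) = 32.67 m/s

32.67 m/s


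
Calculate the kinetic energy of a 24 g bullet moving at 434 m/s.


E = 0.5*m*v^2 = 0.5*0.024*434^2 = 2260 J

2260 J


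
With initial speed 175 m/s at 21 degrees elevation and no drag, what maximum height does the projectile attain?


H = (v0*sin(theta))^2 / (2g) = (175*sin(21°))^2 / (2*9.81) = 200.5 m

200.5 m


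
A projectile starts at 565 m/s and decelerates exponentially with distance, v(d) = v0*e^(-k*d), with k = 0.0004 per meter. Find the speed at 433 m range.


v = v0*exp(-k*d) = 565*exp(-0.0004*433) = 475.1 m/s

475.1 m/s


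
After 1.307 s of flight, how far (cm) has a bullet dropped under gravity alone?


drop = 0.5*g*t^2 = 0.5*9.81*1.307^2 = 8.37896 m ≈ 837.9 cm

837.9 cm


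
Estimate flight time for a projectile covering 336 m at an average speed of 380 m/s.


t = d/v = 336/380 = 0.8842 s

0.8842 s


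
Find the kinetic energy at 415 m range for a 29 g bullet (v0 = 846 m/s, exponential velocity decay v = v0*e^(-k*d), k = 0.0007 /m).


v = v0*exp(-k*d) = 846*exp(-0.0007*415) = 632.715 m/s
E = 0.5*m*v^2 = 0.5*0.029*632.715^2 = 5805 J

5805 J


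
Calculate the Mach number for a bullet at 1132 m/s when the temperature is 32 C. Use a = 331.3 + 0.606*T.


a = 331.3 + 0.606*(32) = 350.692 m/s
M = v/a = 1132/350.692 = 3.228

3.228


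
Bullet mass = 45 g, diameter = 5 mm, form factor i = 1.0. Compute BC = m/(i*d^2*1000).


BC = m/(i*d^2*1000) = 45/(1.0 * 5^2 * 1000) = 0.0018

0.0018


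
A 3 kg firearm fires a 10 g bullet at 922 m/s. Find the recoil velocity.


v_recoil = m_p * v_p / m_gun = 0.01 * 922 / 3 = 3.073 m/s

3.073 m/s


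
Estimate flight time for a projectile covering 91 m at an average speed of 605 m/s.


t = d/v = 91/605 = 0.1504 s

0.1504 s


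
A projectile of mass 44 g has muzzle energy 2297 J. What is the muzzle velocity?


v = sqrt(2*E/m) = sqrt(2*2297/0.044) = 323.1 m/s

323.1 m/s


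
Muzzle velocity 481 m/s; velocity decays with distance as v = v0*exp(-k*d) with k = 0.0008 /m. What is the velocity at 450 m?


v = v0*exp(-k*d) = 481*exp(-0.0008*450) = 335.6 m/s

335.6 m/s


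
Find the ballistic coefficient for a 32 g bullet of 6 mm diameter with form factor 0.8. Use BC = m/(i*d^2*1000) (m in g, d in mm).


BC = m/(i*d^2*1000) = 32/(0.8 * 6^2 * 1000) = 0.001111

0.001111


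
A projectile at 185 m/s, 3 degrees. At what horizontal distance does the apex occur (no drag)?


R = v0^2*sin(2*theta)/g = 185^2*sin(2*3°)/9.81 = 364.678 m
apex_dist = R/2 = 364.678/2 = 182.3 m

182.3 m


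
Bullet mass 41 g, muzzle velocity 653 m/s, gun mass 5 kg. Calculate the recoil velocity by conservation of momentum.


v_recoil = m_p * v_p / m_gun = 0.041 * 653 / 5 = 5.355 m/s

5.355 m/s


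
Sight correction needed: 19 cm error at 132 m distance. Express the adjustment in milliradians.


1 mrad subtends 1 cm per 10 m of range, so adj = error_cm / (dist_m / 10) = 19 / (132/10) = 1.439 mrad

1.439 mrad


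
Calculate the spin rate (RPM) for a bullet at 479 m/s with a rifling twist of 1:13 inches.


twist_m = 13*0.0254 = 0.3302 m
spin = v/twist = 479/0.3302 = 1450.636 rev/s
RPM = spin*60 = 1450.636*60 ≈ 87038 RPM

87038 RPM


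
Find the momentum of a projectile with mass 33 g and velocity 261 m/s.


p = m*v = 0.033*261 = 8.613 kg·m/s

8.613 kg·m/s


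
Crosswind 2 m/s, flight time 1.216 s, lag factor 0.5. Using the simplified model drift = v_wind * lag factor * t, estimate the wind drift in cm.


drift = v_wind * lag * t = 2 * 0.5 * 1.216 = 1.216 m ≈ 121.6 cm

121.6 cm


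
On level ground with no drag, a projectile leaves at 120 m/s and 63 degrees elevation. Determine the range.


R = v0^2 * sin(2*theta) / g = 120^2 * sin(2*63°) / 9.81 = 1188 m

1188 m


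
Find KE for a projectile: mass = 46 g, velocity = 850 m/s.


E = 0.5*m*v^2 = 0.5*0.046*850^2 = 16618 J

16618 J


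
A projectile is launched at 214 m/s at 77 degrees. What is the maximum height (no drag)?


H = (v0*sin(theta))^2 / (2g) = (214*sin(77°))^2 / (2*9.81) = 2216 m

2216 m


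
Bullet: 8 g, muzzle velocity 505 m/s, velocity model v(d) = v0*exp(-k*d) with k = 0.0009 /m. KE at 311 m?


v = v0*exp(-k*d) = 505*exp(-0.0009*311) = 381.709 m/s
E = 0.5*m*v^2 = 0.5*0.008*381.709^2 = 582.8 J

582.8 J


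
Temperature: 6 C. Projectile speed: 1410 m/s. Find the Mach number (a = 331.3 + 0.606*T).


a = 331.3 + 0.606*(6) = 334.936 m/s
M = v/a = 1410/334.936 = 4.21

4.21


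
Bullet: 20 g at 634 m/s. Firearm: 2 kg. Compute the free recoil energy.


v_r = m_p*v_p/m_gun = 0.02*634/2 = 6.34 m/s, E_r = 0.5*m_gun*v_r^2 = 0.5*2*6.34^2 = 40.2 J

40.2 J


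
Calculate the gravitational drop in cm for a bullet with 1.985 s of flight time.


drop = 0.5*g*t^2 = 0.5*9.81*1.985^2 = 19.3268 m ≈ 1933 cm

1933 cm


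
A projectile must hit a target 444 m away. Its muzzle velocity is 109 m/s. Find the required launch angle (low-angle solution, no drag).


sin(2*theta) = R*g/v0^2 = 444*9.81/109^2 = 0.366606, theta = arcsin(0.366606)/2 = 10.75°

10.75 degrees


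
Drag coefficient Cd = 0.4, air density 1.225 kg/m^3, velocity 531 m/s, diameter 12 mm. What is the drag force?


A = pi*(d/2)^2 = pi*(12/2000)^2 = 1.13097e-04 m^2
Fd = 0.5*Cd*rho*A*v^2 = 0.5*0.4*1.225*1.13097e-04*531^2 = 7.813 N

7.813 N


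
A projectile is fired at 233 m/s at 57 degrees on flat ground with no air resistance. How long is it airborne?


T = 2*v0*sin(theta)/g = 2*233*sin(57°)/9.81 = 39.84 s

39.84 s


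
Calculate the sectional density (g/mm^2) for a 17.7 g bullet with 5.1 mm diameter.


SD = m/d^2 = 17.7/5.1^2 = 0.6805 g/mm^2

0.6805 g/mm^2


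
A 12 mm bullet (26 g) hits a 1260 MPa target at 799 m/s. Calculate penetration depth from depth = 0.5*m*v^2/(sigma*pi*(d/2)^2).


A = pi*(d/2)^2 = pi*(12/2)^2 = 113.097 mm^2
E = 0.5*m*v^2 = 0.5*0.026*799^2 = 8299.21 J
depth = E/(sigma*A) = 8299.21 J / (1260 MPa * 113.097 mm^2) = 8299.21/(1260 * 113.097) m = 0.058239 m ≈ 58.24 mm

58.24 mm


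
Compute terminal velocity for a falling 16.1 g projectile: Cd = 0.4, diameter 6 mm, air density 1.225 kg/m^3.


A = pi*(d/2)^2 = pi*(6/2000)^2 = 2.82743e-05 m^2
vt = sqrt(2mg/(Cd*rho*A)) = sqrt(2*0.0161*9.81/(0.4 * 1.225 * 2.82743e-05)) = 151 m/s

151 m/s


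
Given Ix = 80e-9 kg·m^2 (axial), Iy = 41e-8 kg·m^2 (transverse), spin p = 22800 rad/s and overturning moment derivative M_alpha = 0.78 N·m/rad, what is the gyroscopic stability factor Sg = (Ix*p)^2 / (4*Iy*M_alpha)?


Sg = Ix^2 * p^2 / (4 * Iy * M_alpha) = (80e-9)^2 * 22800^2 / (4 * 41e-8 * 0.78) = 2.601

2.601


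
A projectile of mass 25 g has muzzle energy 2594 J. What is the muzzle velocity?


v = sqrt(2*E/m) = sqrt(2*2594/0.025) = 455.5 m/s

455.5 m/s


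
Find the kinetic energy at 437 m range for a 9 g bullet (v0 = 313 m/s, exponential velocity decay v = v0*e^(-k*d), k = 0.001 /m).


v = v0*exp(-k*d) = 313*exp(-0.001*437) = 202.189 m/s
E = 0.5*m*v^2 = 0.5*0.009*202.189^2 = 184 J

184 J


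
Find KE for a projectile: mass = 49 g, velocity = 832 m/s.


E = 0.5*m*v^2 = 0.5*0.049*832^2 = 16959 J

16959 J


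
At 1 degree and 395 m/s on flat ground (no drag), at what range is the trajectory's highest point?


R = v0^2*sin(2*theta)/g = 395^2*sin(2*1°)/9.81 = 555.066 m
apex_dist = R/2 = 555.066/2 = 277.5 m

277.5 m


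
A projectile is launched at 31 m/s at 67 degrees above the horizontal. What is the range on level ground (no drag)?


R = v0^2 * sin(2*theta) / g = 31^2 * sin(2*67°) / 9.81 = 70.47 m

70.47 m


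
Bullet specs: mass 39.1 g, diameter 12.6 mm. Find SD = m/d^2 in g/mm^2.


SD = m/d^2 = 39.1/12.6^2 = 0.2463 g/mm^2

0.2463 g/mm^2


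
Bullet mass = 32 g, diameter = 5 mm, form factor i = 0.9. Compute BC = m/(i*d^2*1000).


BC = m/(i*d^2*1000) = 32/(0.9 * 5^2 * 1000) = 0.001422

0.001422


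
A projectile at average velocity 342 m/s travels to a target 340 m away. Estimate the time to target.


t = d/v = 340/342 = 0.9942 s

0.9942 s


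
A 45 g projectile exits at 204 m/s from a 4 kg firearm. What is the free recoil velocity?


v_recoil = m_p * v_p / m_gun = 0.045 * 204 / 4 = 2.295 m/s

2.295 m/s


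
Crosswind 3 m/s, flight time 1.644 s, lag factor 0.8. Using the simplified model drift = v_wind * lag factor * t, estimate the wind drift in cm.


drift = v_wind * lag * t = 3 * 0.8 * 1.644 = 3.9456 m ≈ 394.6 cm

394.6 cm


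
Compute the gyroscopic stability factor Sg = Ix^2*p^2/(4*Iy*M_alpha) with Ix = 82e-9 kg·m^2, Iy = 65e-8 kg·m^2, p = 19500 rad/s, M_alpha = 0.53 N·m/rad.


Sg = Ix^2 * p^2 / (4 * Iy * M_alpha) = (82e-9)^2 * 19500^2 / (4 * 65e-8 * 0.53) = 1.855

1.855


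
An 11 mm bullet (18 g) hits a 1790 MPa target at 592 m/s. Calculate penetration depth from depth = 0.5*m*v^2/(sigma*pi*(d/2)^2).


A = pi*(d/2)^2 = pi*(11/2)^2 = 95.0332 mm^2
E = 0.5*m*v^2 = 0.5*0.018*592^2 = 3154.18 J
depth = E/(sigma*A) = 3154.18 J / (1790 MPa * 95.0332 mm^2) = 3154.18/(1790 * 95.0332) m = 0.018542 m ≈ 18.54 mm

18.54 mm


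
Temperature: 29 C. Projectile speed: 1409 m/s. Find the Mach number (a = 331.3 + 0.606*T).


a = 331.3 + 0.606*(29) = 348.874 m/s
M = v/a = 1409/348.874 = 4.039

4.039


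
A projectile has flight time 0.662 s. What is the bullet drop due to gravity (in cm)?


drop = 0.5*g*t^2 = 0.5*9.81*0.662^2 = 2.14959 m ≈ 215 cm

215 cm


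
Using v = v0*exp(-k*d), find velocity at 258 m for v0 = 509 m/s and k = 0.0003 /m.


v = v0*exp(-k*d) = 509*exp(-0.0003*258) = 471.1 m/s

471.1 m/s


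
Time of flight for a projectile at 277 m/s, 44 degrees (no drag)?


T = 2*v0*sin(theta)/g = 2*277*sin(44°)/9.81 = 39.23 s

39.23 s


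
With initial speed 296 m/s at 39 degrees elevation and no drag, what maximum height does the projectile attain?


H = (v0*sin(theta))^2 / (2g) = (296*sin(39°))^2 / (2*9.81) = 1769 m

1769 m


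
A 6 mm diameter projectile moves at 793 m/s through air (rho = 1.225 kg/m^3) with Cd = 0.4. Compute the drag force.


A = pi*(d/2)^2 = pi*(6/2000)^2 = 2.82743e-05 m^2
Fd = 0.5*Cd*rho*A*v^2 = 0.5*0.4*1.225*2.82743e-05*793^2 = 4.356 N

4.356 N


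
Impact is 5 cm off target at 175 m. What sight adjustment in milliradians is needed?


1 mrad subtends 1 cm per 10 m of range, so adj = error_cm / (dist_m / 10) = 5 / (175/10) = 0.2857 mrad

0.2857 mrad


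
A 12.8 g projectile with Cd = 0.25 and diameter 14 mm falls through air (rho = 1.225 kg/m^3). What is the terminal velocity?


A = pi*(d/2)^2 = pi*(14/2000)^2 = 1.53938e-04 m^2
vt = sqrt(2mg/(Cd*rho*A)) = sqrt(2*0.0128*9.81/(0.25 * 1.225 * 1.53938e-04)) = 72.99 m/s

72.99 m/s


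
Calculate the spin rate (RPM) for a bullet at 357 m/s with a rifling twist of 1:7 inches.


twist_m = 7*0.0254 = 0.1778 m
spin = v/twist = 357/0.1778 = 2007.874 rev/s
RPM = spin*60 = 2007.874*60 ≈ 120472 RPM

120472 RPM


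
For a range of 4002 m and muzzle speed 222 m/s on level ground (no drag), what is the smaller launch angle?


sin(2*theta) = R*g/v0^2 = 4002*9.81/222^2 = 0.7966, theta = arcsin(0.7966)/2 = 26.4°

26.4 degrees


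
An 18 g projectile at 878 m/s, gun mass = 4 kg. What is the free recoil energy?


v_r = m_p*v_p/m_gun = 0.018*878/4 = 3.951 m/s, E_r = 0.5*m_gun*v_r^2 = 0.5*4*3.951^2 = 31.22 J

31.22 J


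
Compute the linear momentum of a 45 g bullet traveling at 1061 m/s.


p = m*v = 0.045*1061 = 47.74 kg·m/s

47.74 kg·m/s


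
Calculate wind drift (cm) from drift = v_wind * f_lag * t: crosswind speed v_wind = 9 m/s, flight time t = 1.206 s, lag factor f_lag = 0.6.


drift = v_wind * lag * t = 9 * 0.6 * 1.206 = 6.5124 m ≈ 651.2 cm

651.2 cm


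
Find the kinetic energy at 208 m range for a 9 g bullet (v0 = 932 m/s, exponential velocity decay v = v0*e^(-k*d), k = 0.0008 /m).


v = v0*exp(-k*d) = 932*exp(-0.0008*208) = 789.131 m/s
E = 0.5*m*v^2 = 0.5*0.009*789.131^2 = 2802 J

2802 J


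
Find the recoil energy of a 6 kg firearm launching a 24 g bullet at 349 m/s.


v_r = m_p*v_p/m_gun = 0.024*349/6 = 1.396 m/s, E_r = 0.5*m_gun*v_r^2 = 0.5*6*1.396^2 = 5.846 J

5.846 J


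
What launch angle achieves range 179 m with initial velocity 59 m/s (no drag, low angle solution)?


sin(2*theta) = R*g/v0^2 = 179*9.81/59^2 = 0.50445, theta = arcsin(0.50445)/2 = 15.15°

15.15 degrees


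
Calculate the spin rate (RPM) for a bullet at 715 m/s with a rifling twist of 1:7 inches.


twist_m = 7*0.0254 = 0.1778 m
spin = v/twist = 715/0.1778 = 4021.372 rev/s
RPM = spin*60 = 4021.372*60 ≈ 241282 RPM

241282 RPM


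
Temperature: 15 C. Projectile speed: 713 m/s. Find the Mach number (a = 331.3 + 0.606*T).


a = 331.3 + 0.606*(15) = 340.39 m/s
M = v/a = 713/340.39 = 2.095

2.095


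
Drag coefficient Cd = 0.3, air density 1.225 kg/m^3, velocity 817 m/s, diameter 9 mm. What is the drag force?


A = pi*(d/2)^2 = pi*(9/2000)^2 = 6.36173e-05 m^2
Fd = 0.5*Cd*rho*A*v^2 = 0.5*0.3*1.225*6.36173e-05*817^2 = 7.803 N

7.803 N


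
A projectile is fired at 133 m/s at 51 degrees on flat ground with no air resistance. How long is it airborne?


T = 2*v0*sin(theta)/g = 2*133*sin(51°)/9.81 = 21.07 s

21.07 s


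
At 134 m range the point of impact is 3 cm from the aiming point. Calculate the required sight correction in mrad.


1 mrad subtends 1 cm per 10 m of range, so adj = error_cm / (dist_m / 10) = 3 / (134/10) = 0.2239 mrad

0.2239 mrad


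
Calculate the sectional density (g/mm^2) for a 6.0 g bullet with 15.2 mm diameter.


SD = m/d^2 = 6.0/15.2^2 = 0.02597 g/mm^2

0.02597 g/mm^2


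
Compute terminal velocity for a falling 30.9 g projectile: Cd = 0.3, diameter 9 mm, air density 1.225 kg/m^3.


A = pi*(d/2)^2 = pi*(9/2000)^2 = 6.36173e-05 m^2
vt = sqrt(2mg/(Cd*rho*A)) = sqrt(2*0.0309*9.81/(0.3 * 1.225 * 6.36173e-05)) = 161 m/s

161 m/s


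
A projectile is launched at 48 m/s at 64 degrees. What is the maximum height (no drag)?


H = (v0*sin(theta))^2 / (2g) = (48*sin(64°))^2 / (2*9.81) = 94.86 m

94.86 m


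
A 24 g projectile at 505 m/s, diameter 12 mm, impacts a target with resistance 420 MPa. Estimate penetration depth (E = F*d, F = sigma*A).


A = pi*(d/2)^2 = pi*(12/2)^2 = 113.097 mm^2
E = 0.5*m*v^2 = 0.5*0.024*505^2 = 3060.3 J
depth = E/(sigma*A) = 3060.3 J / (420 MPa * 113.097 mm^2) = 3060.3/(420 * 113.097) m = 0.0644262 m ≈ 64.43 mm

64.43 mm


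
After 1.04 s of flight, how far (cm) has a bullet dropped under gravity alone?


drop = 0.5*g*t^2 = 0.5*9.81*1.04^2 = 5.30525 m ≈ 530.5 cm

530.5 cm


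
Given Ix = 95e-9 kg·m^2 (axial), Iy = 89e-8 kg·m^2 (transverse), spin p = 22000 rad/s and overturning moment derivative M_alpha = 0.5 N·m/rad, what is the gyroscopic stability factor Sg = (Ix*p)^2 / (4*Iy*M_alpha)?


Sg = Ix^2 * p^2 / (4 * Iy * M_alpha) = (95e-9)^2 * 22000^2 / (4 * 89e-8 * 0.5) = 2.454

2.454


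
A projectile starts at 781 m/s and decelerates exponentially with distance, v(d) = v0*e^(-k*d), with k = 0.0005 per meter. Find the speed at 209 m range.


v = v0*exp(-k*d) = 781*exp(-0.0005*209) = 703.5 m/s

703.5 m/s


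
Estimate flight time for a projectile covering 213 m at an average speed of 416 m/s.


t = d/v = 213/416 = 0.512 s

0.512 s


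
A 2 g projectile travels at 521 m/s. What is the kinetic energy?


E = 0.5*m*v^2 = 0.5*0.002*521^2 = 271.4 J

271.4 J


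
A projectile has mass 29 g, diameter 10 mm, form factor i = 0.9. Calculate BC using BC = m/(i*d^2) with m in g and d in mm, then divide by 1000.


BC = m/(i*d^2*1000) = 29/(0.9 * 10^2 * 1000) = 0.0003222

0.0003222


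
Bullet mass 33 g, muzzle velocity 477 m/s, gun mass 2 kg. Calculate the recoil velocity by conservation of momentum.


v_recoil = m_p * v_p / m_gun = 0.033 * 477 / 2 = 7.871 m/s

7.871 m/s


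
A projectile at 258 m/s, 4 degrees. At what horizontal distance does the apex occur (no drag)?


R = v0^2*sin(2*theta)/g = 258^2*sin(2*4°)/9.81 = 944.334 m
apex_dist = R/2 = 944.334/2 = 472.2 m

472.2 m


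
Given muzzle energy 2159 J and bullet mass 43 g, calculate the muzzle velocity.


v = sqrt(2*E/m) = sqrt(2*2159/0.043) = 316.9 m/s

316.9 m/s


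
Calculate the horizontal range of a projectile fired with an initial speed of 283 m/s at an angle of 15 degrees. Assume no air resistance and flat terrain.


R = v0^2 * sin(2*theta) / g = 283^2 * sin(2*15°) / 9.81 = 4082 m

4082 m


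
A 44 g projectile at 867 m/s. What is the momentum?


p = m*v = 0.044*867 = 38.15 kg·m/s

38.15 kg·m/s


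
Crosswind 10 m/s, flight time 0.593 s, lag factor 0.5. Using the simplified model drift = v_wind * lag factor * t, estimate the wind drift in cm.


drift = v_wind * lag * t = 10 * 0.5 * 0.593 = 2.965 m ≈ 296.5 cm

296.5 cm


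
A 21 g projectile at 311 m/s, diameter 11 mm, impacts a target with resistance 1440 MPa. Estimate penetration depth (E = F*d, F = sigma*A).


A = pi*(d/2)^2 = pi*(11/2)^2 = 95.0332 mm^2
E = 0.5*m*v^2 = 0.5*0.021*311^2 = 1015.57 J
depth = E/(sigma*A) = 1015.57 J / (1440 MPa * 95.0332 mm^2) = 1015.57/(1440 * 95.0332) m = 0.00742117 m ≈ 7.421 mm

7.421 mm


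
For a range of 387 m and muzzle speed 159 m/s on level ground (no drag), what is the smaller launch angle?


sin(2*theta) = R*g/v0^2 = 387*9.81/159^2 = 0.150171, theta = arcsin(0.150171)/2 = 4.318°

4.318 degrees


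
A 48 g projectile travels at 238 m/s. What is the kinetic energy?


E = 0.5*m*v^2 = 0.5*0.048*238^2 = 1359 J

1359 J


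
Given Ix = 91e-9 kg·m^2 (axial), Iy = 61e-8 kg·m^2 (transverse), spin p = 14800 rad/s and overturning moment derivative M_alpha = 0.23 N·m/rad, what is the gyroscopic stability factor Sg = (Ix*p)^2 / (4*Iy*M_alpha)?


Sg = Ix^2 * p^2 / (4 * Iy * M_alpha) = (91e-9)^2 * 14800^2 / (4 * 61e-8 * 0.23) = 3.232

3.232


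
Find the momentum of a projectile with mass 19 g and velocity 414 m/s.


p = m*v = 0.019*414 = 7.866 kg·m/s

7.866 kg·m/s


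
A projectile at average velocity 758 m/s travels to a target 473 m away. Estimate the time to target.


t = d/v = 473/758 = 0.624 s

0.624 s


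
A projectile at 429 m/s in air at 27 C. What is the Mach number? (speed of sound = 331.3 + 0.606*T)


a = 331.3 + 0.606*(27) = 347.662 m/s
M = v/a = 429/347.662 = 1.234

1.234


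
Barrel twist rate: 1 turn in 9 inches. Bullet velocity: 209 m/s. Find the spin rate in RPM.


twist_m = 9*0.0254 = 0.2286 m
spin = v/twist = 209/0.2286 = 914.2607 rev/s
RPM = spin*60 = 914.2607*60 ≈ 54856 RPM

54856 RPM


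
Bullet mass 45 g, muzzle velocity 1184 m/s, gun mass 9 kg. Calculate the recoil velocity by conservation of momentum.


v_recoil = m_p * v_p / m_gun = 0.045 * 1184 / 9 = 5.92 m/s

5.92 m/s


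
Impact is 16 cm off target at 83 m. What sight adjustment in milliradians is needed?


1 mrad subtends 1 cm per 10 m of range, so adj = error_cm / (dist_m / 10) = 16 / (83/10) = 1.928 mrad

1.928 mrad


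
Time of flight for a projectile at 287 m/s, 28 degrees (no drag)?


T = 2*v0*sin(theta)/g = 2*287*sin(28°)/9.81 = 27.47 s

27.47 s


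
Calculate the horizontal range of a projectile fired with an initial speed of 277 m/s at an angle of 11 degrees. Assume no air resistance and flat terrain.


R = v0^2 * sin(2*theta) / g = 277^2 * sin(2*11°) / 9.81 = 2930 m

2930 m


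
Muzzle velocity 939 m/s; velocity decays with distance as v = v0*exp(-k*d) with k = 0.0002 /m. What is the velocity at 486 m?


v = v0*exp(-k*d) = 939*exp(-0.0002*486) = 852 m/s

852 m/s


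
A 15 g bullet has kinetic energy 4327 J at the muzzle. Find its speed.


v = sqrt(2*E/m) = sqrt(2*4327/0.015) = 759.6 m/s

759.6 m/s


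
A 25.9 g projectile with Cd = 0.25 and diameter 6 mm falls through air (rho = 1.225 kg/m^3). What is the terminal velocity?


A = pi*(d/2)^2 = pi*(6/2000)^2 = 2.82743e-05 m^2
vt = sqrt(2mg/(Cd*rho*A)) = sqrt(2*0.0259*9.81/(0.25 * 1.225 * 2.82743e-05)) = 242.3 m/s

242.3 m/s


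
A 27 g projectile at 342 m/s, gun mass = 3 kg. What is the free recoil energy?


v_r = m_p*v_p/m_gun = 0.027*342/3 = 3.078 m/s, E_r = 0.5*m_gun*v_r^2 = 0.5*3*3.078^2 = 14.21 J

14.21 J


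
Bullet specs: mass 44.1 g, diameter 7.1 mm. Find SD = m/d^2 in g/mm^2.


SD = m/d^2 = 44.1/7.1^2 = 0.8748 g/mm^2

0.8748 g/mm^2


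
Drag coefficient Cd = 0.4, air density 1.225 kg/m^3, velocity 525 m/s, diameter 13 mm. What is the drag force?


A = pi*(d/2)^2 = pi*(13/2000)^2 = 1.32732e-04 m^2
Fd = 0.5*Cd*rho*A*v^2 = 0.5*0.4*1.225*1.32732e-04*525^2 = 8.963 N

8.963 N


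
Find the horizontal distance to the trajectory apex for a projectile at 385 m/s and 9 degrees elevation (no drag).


R = v0^2*sin(2*theta)/g = 385^2*sin(2*9°)/9.81 = 4669.12 m
apex_dist = R/2 = 4669.12/2 = 2335 m

2335 m


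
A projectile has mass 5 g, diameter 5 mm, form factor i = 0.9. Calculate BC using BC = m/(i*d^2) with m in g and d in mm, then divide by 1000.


BC = m/(i*d^2*1000) = 5/(0.9 * 5^2 * 1000) = 0.0002222

0.0002222


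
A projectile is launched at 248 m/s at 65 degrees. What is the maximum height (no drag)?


H = (v0*sin(theta))^2 / (2g) = (248*sin(65°))^2 / (2*9.81) = 2575 m

2575 m


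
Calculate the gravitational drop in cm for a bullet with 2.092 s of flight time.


drop = 0.5*g*t^2 = 0.5*9.81*2.092^2 = 21.4666 m ≈ 2147 cm

2147 cm


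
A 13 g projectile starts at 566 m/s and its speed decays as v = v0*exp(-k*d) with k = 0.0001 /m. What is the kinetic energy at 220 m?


v = v0*exp(-k*d) = 566*exp(-0.0001*220) = 553.684 m/s
E = 0.5*m*v^2 = 0.5*0.013*553.684^2 = 1993 J

1993 J


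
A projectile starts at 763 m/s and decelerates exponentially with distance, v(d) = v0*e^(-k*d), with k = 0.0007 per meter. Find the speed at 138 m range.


v = v0*exp(-k*d) = 763*exp(-0.0007*138) = 692.7 m/s

692.7 m/s


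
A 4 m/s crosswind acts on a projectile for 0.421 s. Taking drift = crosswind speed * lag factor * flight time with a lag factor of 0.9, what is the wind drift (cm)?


drift = v_wind * lag * t = 4 * 0.9 * 0.421 = 1.5156 m ≈ 151.6 cm

151.6 cm


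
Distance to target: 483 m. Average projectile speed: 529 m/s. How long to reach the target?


t = d/v = 483/529 = 0.913 s

0.913 s


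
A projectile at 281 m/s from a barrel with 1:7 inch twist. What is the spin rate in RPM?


twist_m = 7*0.0254 = 0.1778 m
spin = v/twist = 281/0.1778 = 1580.427 rev/s
RPM = spin*60 = 1580.427*60 ≈ 94826 RPM

94826 RPM


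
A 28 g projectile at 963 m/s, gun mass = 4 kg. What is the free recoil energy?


v_r = m_p*v_p/m_gun = 0.028*963/4 = 6.741 m/s, E_r = 0.5*m_gun*v_r^2 = 0.5*4*6.741^2 = 90.88 J

90.88 J


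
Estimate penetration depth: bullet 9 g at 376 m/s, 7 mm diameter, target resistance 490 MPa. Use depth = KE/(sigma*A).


A = pi*(d/2)^2 = pi*(7/2)^2 = 38.4845 mm^2
E = 0.5*m*v^2 = 0.5*0.009*376^2 = 636.192 J
depth = E/(sigma*A) = 636.192 J / (490 MPa * 38.4845 mm^2) = 636.192/(490 * 38.4845) m = 0.033737 m ≈ 33.74 mm

33.74 mm


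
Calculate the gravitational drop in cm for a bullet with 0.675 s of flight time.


drop = 0.5*g*t^2 = 0.5*9.81*0.675^2 = 2.23484 m ≈ 223.5 cm

223.5 cm


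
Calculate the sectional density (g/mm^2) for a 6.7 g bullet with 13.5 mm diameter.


SD = m/d^2 = 6.7/13.5^2 = 0.03676 g/mm^2

0.03676 g/mm^2


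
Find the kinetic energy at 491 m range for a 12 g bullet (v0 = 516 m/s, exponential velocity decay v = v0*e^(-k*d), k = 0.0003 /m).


v = v0*exp(-k*d) = 516*exp(-0.0003*491) = 445.326 m/s
E = 0.5*m*v^2 = 0.5*0.012*445.326^2 = 1190 J

1190 J


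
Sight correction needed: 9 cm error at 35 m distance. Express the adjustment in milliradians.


1 mrad subtends 1 cm per 10 m of range, so adj = error_cm / (dist_m / 10) = 9 / (35/10) = 2.571 mrad

2.571 mrad


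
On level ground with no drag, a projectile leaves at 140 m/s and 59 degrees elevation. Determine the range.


R = v0^2 * sin(2*theta) / g = 140^2 * sin(2*59°) / 9.81 = 1764 m

1764 m


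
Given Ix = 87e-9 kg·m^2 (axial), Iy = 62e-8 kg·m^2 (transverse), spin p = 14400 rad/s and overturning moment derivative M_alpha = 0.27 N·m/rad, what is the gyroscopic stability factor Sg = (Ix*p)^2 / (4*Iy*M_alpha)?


Sg = Ix^2 * p^2 / (4 * Iy * M_alpha) = (87e-9)^2 * 14400^2 / (4 * 62e-8 * 0.27) = 2.344

2.344


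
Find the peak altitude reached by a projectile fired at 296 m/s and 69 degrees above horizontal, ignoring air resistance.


H = (v0*sin(theta))^2 / (2g) = (296*sin(69°))^2 / (2*9.81) = 3892 m

3892 m


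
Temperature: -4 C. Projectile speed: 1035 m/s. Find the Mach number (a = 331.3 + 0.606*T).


a = 331.3 + 0.606*(-4) = 328.876 m/s
M = v/a = 1035/328.876 = 3.147

3.147


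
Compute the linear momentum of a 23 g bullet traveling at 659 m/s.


p = m*v = 0.023*659 = 15.16 kg·m/s

15.16 kg·m/s


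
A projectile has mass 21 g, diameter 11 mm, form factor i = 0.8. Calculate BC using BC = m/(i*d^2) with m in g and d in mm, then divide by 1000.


BC = m/(i*d^2*1000) = 21/(0.8 * 11^2 * 1000) = 0.0002169

0.0002169


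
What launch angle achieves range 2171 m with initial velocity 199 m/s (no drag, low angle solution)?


sin(2*theta) = R*g/v0^2 = 2171*9.81/199^2 = 0.537802, theta = arcsin(0.537802)/2 = 16.27°

16.27 degrees


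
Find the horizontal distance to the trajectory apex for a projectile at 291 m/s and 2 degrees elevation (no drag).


R = v0^2*sin(2*theta)/g = 291^2*sin(2*2°)/9.81 = 602.146 m
apex_dist = R/2 = 602.146/2 = 301.1 m

301.1 m


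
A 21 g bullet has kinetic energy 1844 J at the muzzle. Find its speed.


v = sqrt(2*E/m) = sqrt(2*1844/0.021) = 419.1 m/s

419.1 m/s


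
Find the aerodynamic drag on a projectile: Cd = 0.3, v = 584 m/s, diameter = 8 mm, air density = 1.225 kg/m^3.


A = pi*(d/2)^2 = pi*(8/2000)^2 = 5.02655e-05 m^2
Fd = 0.5*Cd*rho*A*v^2 = 0.5*0.3*1.225*5.02655e-05*584^2 = 3.15 N

3.15 N


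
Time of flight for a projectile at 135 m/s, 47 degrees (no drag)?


T = 2*v0*sin(theta)/g = 2*135*sin(47°)/9.81 = 20.13 s

20.13 s


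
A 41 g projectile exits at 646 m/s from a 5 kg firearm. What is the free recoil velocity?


v_recoil = m_p * v_p / m_gun = 0.041 * 646 / 5 = 5.297 m/s

5.297 m/s


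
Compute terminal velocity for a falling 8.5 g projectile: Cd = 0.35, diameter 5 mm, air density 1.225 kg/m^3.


A = pi*(d/2)^2 = pi*(5/2000)^2 = 1.96350e-05 m^2
vt = sqrt(2mg/(Cd*rho*A)) = sqrt(2*0.0085*9.81/(0.35 * 1.225 * 1.96350e-05)) = 140.7 m/s

140.7 m/s


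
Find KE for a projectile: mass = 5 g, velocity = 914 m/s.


E = 0.5*m*v^2 = 0.5*0.005*914^2 = 2088 J

2088 J


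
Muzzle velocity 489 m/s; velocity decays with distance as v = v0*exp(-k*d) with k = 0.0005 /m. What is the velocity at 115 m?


v = v0*exp(-k*d) = 489*exp(-0.0005*115) = 461.7 m/s

461.7 m/s


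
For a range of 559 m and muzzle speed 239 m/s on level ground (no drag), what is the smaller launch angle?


sin(2*theta) = R*g/v0^2 = 559*9.81/239^2 = 0.096003, theta = arcsin(0.096003)/2 = 2.755°

2.755 degrees


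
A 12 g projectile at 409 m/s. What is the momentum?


p = m*v = 0.012*409 = 4.908 kg·m/s

4.908 kg·m/s


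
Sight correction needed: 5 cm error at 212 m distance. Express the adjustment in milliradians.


1 mrad subtends 1 cm per 10 m of range, so adj = error_cm / (dist_m / 10) = 5 / (212/10) = 0.2358 mrad

0.2358 mrad


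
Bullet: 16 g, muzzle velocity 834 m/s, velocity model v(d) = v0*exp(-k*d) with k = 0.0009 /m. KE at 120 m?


v = v0*exp(-k*d) = 834*exp(-0.0009*120) = 748.621 m/s
E = 0.5*m*v^2 = 0.5*0.016*748.621^2 = 4483 J

4483 J


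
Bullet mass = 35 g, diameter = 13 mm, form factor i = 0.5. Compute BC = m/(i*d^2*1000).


BC = m/(i*d^2*1000) = 35/(0.5 * 13^2 * 1000) = 0.0004142

0.0004142


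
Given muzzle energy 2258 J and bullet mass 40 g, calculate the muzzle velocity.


v = sqrt(2*E/m) = sqrt(2*2258/0.04) = 336 m/s

336 m/s


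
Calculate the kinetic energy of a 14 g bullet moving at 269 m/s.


E = 0.5*m*v^2 = 0.5*0.014*269^2 = 506.5 J

506.5 J


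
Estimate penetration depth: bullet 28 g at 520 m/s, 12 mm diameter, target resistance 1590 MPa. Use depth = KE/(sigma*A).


A = pi*(d/2)^2 = pi*(12/2)^2 = 113.097 mm^2
E = 0.5*m*v^2 = 0.5*0.028*520^2 = 3785.6 J
depth = E/(sigma*A) = 3785.6 J / (1590 MPa * 113.097 mm^2) = 3785.6/(1590 * 113.097) m = 0.0210516 m ≈ 21.05 mm

21.05 mm


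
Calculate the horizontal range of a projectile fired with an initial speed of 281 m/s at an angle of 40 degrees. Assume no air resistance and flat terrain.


R = v0^2 * sin(2*theta) / g = 281^2 * sin(2*40°) / 9.81 = 7927 m

7927 m


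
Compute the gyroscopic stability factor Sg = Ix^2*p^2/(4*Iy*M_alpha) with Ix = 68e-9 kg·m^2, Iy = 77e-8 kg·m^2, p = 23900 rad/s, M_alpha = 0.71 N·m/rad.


Sg = Ix^2 * p^2 / (4 * Iy * M_alpha) = (68e-9)^2 * 23900^2 / (4 * 77e-8 * 0.71) = 1.208

1.208


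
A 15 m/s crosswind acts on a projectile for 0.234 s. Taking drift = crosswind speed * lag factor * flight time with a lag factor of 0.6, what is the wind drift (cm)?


drift = v_wind * lag * t = 15 * 0.6 * 0.234 = 2.106 m ≈ 210.6 cm

210.6 cm


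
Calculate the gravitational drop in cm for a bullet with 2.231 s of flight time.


drop = 0.5*g*t^2 = 0.5*9.81*2.231^2 = 24.414 m ≈ 2441 cm

2441 cm


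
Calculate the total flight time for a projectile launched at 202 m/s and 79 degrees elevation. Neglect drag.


T = 2*v0*sin(theta)/g = 2*202*sin(79°)/9.81 = 40.43 s

40.43 s


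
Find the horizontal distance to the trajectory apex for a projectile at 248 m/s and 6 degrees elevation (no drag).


R = v0^2*sin(2*theta)/g = 248^2*sin(2*6°)/9.81 = 1303.51 m
apex_dist = R/2 = 1303.51/2 = 651.8 m

651.8 m


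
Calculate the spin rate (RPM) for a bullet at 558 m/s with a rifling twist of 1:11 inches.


twist_m = 11*0.0254 = 0.2794 m
spin = v/twist = 558/0.2794 = 1997.137 rev/s
RPM = spin*60 = 1997.137*60 ≈ 119828 RPM

119828 RPM


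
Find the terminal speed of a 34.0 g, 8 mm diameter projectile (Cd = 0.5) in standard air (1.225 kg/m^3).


A = pi*(d/2)^2 = pi*(8/2000)^2 = 5.02655e-05 m^2
vt = sqrt(2mg/(Cd*rho*A)) = sqrt(2*0.034*9.81/(0.5 * 1.225 * 5.02655e-05)) = 147.2 m/s

147.2 m/s


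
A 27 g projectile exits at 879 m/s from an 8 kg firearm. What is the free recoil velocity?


v_recoil = m_p * v_p / m_gun = 0.027 * 879 / 8 = 2.967 m/s

2.967 m/s


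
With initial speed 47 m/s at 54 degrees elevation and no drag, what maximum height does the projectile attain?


H = (v0*sin(theta))^2 / (2g) = (47*sin(54°))^2 / (2*9.81) = 73.69 m

73.69 m


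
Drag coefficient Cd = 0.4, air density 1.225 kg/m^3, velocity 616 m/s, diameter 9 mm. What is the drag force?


A = pi*(d/2)^2 = pi*(9/2000)^2 = 6.36173e-05 m^2
Fd = 0.5*Cd*rho*A*v^2 = 0.5*0.4*1.225*6.36173e-05*616^2 = 5.914 N

5.914 N


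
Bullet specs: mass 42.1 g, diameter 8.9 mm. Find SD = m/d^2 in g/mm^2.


SD = m/d^2 = 42.1/8.9^2 = 0.5315 g/mm^2

0.5315 g/mm^2


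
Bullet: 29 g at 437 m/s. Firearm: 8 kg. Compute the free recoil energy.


v_r = m_p*v_p/m_gun = 0.029*437/8 = 1.58413 m/s, E_r = 0.5*m_gun*v_r^2 = 0.5*8*1.58413^2 = 10.04 J

10.04 J


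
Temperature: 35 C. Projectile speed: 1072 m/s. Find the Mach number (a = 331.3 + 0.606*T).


a = 331.3 + 0.606*(35) = 352.51 m/s
M = v/a = 1072/352.51 = 3.041

3.041


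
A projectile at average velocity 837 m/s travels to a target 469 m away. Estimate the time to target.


t = d/v = 469/837 = 0.5603 s

0.5603 s


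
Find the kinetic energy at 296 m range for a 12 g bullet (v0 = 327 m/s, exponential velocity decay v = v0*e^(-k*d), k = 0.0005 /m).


v = v0*exp(-k*d) = 327*exp(-0.0005*296) = 282.015 m/s
E = 0.5*m*v^2 = 0.5*0.012*282.015^2 = 477.2 J

477.2 J


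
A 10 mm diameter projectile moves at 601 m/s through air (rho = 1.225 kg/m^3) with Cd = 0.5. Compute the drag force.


A = pi*(d/2)^2 = pi*(10/2000)^2 = 7.85398e-05 m^2
Fd = 0.5*Cd*rho*A*v^2 = 0.5*0.5*1.225*7.85398e-05*601^2 = 8.688 N

8.688 N


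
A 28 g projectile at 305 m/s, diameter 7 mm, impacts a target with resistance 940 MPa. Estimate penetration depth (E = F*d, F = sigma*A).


A = pi*(d/2)^2 = pi*(7/2)^2 = 38.4845 mm^2
E = 0.5*m*v^2 = 0.5*0.028*305^2 = 1302.35 J
depth = E/(sigma*A) = 1302.35 J / (940 MPa * 38.4845 mm^2) = 1302.35/(940 * 38.4845) m = 0.0360009 m ≈ 36 mm

36 mm


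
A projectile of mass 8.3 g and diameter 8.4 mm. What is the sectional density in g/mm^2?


SD = m/d^2 = 8.3/8.4^2 = 0.1176 g/mm^2

0.1176 g/mm^2


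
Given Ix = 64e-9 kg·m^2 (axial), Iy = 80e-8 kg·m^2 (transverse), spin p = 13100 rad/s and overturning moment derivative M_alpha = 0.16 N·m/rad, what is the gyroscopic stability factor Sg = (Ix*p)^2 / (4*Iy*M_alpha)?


Sg = Ix^2 * p^2 / (4 * Iy * M_alpha) = (64e-9)^2 * 13100^2 / (4 * 80e-8 * 0.16) = 1.373

1.373
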